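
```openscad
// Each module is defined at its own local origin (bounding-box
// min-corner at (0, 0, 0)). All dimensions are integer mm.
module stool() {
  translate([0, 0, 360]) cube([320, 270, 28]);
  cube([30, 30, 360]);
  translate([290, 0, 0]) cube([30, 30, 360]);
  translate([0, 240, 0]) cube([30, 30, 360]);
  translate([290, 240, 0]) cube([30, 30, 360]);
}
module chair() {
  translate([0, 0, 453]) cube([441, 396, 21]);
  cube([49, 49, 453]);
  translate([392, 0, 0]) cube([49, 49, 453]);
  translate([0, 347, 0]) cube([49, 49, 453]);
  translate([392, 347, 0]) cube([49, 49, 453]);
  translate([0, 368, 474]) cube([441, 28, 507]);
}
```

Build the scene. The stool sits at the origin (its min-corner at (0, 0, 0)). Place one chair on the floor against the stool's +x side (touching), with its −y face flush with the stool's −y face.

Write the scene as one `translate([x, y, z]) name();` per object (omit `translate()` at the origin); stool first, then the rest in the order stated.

stool();
translate([320, 0, 0]) chair();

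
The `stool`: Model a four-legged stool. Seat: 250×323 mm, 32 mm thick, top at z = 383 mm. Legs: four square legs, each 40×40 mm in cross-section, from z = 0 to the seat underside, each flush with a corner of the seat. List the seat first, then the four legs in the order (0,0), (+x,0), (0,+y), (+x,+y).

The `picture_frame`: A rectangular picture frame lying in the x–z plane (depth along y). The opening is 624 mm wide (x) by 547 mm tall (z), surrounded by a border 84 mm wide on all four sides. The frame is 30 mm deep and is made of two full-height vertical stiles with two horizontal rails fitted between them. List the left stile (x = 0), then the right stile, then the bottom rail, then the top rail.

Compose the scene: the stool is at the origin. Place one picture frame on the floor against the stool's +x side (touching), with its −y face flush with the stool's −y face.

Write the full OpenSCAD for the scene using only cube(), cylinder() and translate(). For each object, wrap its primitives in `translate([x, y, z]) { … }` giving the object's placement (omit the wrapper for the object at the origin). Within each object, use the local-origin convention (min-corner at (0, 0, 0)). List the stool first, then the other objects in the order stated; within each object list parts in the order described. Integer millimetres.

translate([0, 0, 351]) cube([250, 323, 32]);
cube([40, 40, 351]);
translate([210, 0, 0]) cube([40, 40, 351]);
translate([0, 283, 0]) cube([40, 40, 351]);
translate([210, 283, 0]) cube([40, 40, 351]);
translate([250, 0, 0]) {
  cube([84, 30, 715]);
  translate([708, 0, 0]) cube([84, 30, 715]);
  translate([84, 0, 0]) cube([624, 30, 84]);
  translate([84, 0, 631]) cube([624, 30, 84]);
}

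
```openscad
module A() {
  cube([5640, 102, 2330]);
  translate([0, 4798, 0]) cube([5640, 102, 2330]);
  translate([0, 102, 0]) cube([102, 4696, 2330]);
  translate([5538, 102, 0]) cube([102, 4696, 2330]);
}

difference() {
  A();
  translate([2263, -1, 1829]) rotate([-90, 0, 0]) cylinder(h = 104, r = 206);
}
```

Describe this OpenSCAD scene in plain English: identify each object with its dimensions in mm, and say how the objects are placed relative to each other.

A is the wall frame of a small rectangular building: four walls, each 2330 mm tall and 102 mm thick, enclosing a footprint 5640 mm (x) by 4900 mm (y) outside-to-outside, with no floor or roof. The front and back walls (the −y and +y sides) span the full width; the two side walls fit between them.

The house frame has a circular hole of radius 206 mm through its front wall, centred at (x = 2263, z = 1829).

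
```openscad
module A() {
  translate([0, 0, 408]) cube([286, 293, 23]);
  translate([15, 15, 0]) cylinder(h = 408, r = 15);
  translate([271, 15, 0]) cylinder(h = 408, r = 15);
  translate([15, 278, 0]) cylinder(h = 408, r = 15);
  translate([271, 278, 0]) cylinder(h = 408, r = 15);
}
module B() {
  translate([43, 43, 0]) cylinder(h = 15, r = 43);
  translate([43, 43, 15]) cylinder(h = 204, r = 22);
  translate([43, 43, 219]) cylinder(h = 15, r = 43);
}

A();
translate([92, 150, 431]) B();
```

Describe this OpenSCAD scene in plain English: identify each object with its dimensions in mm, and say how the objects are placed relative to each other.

A is a four-legged stool. The seat is 286×293 mm, 23 mm thick, top at z = 431 mm. It stands on four round legs, each 30 mm in diameter, from z = 0 to the seat underside, each leg's axis is inset half a diameter from the nearest pair of seat edges (so the leg's bounding box is flush with the corner).

B is a spool: two coaxial disc flanges of radius 43 mm and thickness 15 mm, joined by a core cylinder of radius 22 mm and height 204 mm. The lower flange rests on z = 0 and the three cylinders share a vertical axis.

The spool is on top of the stool.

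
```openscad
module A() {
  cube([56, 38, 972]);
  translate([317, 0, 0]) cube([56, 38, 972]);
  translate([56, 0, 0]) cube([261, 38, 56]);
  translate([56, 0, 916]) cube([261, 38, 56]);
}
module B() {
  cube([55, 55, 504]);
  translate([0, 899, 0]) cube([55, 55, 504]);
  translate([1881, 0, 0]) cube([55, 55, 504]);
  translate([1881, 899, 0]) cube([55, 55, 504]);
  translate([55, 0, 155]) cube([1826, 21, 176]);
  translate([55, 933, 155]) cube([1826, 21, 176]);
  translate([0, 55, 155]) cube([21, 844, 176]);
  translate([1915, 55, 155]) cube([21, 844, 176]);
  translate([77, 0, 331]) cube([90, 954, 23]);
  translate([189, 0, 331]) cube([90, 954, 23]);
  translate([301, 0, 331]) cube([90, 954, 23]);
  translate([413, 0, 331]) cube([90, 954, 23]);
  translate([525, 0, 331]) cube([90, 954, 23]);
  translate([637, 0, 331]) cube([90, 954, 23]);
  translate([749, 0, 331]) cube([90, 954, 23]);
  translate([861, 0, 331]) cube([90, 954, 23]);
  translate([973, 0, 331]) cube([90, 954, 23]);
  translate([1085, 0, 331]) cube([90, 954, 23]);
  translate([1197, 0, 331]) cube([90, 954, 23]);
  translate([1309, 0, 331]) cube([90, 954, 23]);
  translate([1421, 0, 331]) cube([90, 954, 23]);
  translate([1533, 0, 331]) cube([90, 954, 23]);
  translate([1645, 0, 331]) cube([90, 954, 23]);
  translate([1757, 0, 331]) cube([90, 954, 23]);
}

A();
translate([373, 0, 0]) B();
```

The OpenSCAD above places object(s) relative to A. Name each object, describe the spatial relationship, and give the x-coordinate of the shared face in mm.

The picture frame's +x face and the bed frame's −x face are both at x = 373 mm.

A is a picture frame. B is a bed frame. The bed frame is against the picture frame's +x side, with their −y faces flush. The x-coordinate of the shared face is 373 mm.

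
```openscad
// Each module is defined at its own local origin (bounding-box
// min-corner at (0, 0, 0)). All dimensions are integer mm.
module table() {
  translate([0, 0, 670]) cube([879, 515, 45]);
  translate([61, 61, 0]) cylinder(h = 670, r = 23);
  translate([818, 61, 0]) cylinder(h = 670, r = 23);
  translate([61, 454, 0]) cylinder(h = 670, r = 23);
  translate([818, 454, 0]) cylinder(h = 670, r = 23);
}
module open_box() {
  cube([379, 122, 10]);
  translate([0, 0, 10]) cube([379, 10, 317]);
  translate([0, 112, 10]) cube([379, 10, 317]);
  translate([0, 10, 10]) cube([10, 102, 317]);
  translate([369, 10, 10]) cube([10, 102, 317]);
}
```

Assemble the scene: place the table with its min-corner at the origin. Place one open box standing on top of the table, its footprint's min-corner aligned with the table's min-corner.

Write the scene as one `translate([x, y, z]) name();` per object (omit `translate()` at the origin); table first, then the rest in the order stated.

table();
translate([0, 0, 715]) open_box();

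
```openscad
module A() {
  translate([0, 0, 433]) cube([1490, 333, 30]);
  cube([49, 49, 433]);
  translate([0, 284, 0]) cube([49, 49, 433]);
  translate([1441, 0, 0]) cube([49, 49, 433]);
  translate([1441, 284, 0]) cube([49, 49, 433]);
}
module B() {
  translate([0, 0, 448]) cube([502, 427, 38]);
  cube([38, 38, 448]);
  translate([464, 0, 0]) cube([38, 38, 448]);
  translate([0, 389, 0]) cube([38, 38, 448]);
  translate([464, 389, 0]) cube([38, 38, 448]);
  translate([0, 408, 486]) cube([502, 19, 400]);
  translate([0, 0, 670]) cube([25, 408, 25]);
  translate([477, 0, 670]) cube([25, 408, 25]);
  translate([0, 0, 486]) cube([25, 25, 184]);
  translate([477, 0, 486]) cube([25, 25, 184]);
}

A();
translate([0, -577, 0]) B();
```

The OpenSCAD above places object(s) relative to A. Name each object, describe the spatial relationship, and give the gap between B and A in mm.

A is a bench. B is a chair. The chair is on the floor beside the bench on its −y side. The gap between the chair and the bench is 150 mm.

The chair's nearest face is 150 mm from the bench's −y face.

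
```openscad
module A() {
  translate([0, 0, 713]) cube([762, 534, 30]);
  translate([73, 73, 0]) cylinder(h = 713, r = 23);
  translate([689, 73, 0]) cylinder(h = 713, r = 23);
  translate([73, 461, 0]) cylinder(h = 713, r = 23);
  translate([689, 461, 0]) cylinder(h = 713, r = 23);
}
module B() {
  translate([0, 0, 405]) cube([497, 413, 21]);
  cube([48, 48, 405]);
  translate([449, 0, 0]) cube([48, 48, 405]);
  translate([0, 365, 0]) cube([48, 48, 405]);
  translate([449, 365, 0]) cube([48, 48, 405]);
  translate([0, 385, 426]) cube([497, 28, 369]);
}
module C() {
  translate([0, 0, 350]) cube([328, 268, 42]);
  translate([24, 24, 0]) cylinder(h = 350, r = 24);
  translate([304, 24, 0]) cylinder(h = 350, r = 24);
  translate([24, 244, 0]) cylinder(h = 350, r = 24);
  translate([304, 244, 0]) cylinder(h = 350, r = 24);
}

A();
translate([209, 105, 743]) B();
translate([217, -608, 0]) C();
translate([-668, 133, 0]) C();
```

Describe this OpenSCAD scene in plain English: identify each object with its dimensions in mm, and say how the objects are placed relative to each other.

A is a table: top 762 mm (x) × 534 mm (y), 30 mm thick, upper face at z = 743 mm, on four round legs of 46 mm diameter, each leg's bounding box inset 50 mm from the nearest pair of top edges, running from z = 0 to the bottom of the top.

B is a chair. The seat is a 497×413×21 mm slab with its top at z = 426 mm, on four 48×48 mm corner legs (flush with the seat edges, standing on z = 0). A flat backrest 28 mm thick, 369 mm tall, spans the full seat width and rises from the seat top along its +y edge, rear face flush with the rear of the seat.

C is a simple wooden stool: a rectangular seat 328 mm (x) by 268 mm (y), 42 mm thick, top face at z = 392 mm, on four round legs, each 48 mm in diameter. The legs rest on z = 0, each leg's axis is inset half a diameter from the nearest pair of seat edges (so the leg's bounding box is flush with the corner).

The chair is on top of the table. Two stools sit around the table at the −y, −x sides.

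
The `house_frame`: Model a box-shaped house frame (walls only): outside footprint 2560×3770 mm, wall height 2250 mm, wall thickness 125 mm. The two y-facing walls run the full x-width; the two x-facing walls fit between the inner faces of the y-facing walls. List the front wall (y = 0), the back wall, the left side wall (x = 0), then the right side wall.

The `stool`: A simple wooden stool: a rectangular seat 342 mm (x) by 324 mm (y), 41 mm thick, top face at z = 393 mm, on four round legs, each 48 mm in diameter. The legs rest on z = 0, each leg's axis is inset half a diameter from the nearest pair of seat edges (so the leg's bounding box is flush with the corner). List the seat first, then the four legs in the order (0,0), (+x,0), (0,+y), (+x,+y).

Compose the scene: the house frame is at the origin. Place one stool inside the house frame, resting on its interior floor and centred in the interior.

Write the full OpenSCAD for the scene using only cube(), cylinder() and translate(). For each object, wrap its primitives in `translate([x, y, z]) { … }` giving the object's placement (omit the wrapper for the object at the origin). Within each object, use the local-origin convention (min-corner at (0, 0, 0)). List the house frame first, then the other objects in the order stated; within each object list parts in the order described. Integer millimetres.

cube([2560, 125, 2250]);
translate([0, 3645, 0]) cube([2560, 125, 2250]);
translate([0, 125, 0]) cube([125, 3520, 2250]);
translate([2435, 125, 0]) cube([125, 3520, 2250]);
translate([1109, 1723, 0]) {
  translate([0, 0, 352]) cube([342, 324, 41]);
  translate([24, 24, 0]) cylinder(h = 352, r = 24);
  translate([318, 24, 0]) cylinder(h = 352, r = 24);
  translate([24, 300, 0]) cylinder(h = 352, r = 24);
  translate([318, 300, 0]) cylinder(h = 352, r = 24);
}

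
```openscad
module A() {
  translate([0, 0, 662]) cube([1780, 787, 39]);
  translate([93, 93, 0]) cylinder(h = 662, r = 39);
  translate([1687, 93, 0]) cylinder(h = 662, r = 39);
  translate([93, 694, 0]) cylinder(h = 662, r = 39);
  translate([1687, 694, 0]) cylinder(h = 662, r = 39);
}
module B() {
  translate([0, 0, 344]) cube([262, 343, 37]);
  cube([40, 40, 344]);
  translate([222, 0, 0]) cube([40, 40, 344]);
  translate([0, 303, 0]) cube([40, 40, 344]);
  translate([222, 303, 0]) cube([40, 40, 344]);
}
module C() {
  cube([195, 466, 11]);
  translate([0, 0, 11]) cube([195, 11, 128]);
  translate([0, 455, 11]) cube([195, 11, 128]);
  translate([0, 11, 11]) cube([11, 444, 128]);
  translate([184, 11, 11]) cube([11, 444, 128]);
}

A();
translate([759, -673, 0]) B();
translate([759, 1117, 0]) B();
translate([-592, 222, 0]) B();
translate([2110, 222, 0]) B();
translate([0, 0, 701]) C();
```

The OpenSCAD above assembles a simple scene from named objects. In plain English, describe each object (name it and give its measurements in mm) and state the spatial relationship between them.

A is a table with a 1780×787 mm rectangular top, 39 mm thick, top surface at z = 701 mm, supported by four round legs of 78 mm diameter, each leg's bounding box inset 54 mm from the nearest pair of top edges, running from the floor.

B is a simple wooden stool: a rectangular seat 262 mm (x) by 343 mm (y), 37 mm thick, top face at z = 381 mm, on four square legs, each 40×40 mm in cross-section. The legs rest on z = 0, each flush with a corner of the seat.

C is an open-topped rectangular box: outside dimensions 195×466×139 mm, with a uniform wall and base thickness of 11 mm. The base is a full 195×466 slab on the floor; four walls sit on top of the base. The front and back walls (the −y and +y sides) span the full width; the two side walls fit between them.

Four stools sit around the table at the −y, +y, −x, +x sides. The open box is on top of the table.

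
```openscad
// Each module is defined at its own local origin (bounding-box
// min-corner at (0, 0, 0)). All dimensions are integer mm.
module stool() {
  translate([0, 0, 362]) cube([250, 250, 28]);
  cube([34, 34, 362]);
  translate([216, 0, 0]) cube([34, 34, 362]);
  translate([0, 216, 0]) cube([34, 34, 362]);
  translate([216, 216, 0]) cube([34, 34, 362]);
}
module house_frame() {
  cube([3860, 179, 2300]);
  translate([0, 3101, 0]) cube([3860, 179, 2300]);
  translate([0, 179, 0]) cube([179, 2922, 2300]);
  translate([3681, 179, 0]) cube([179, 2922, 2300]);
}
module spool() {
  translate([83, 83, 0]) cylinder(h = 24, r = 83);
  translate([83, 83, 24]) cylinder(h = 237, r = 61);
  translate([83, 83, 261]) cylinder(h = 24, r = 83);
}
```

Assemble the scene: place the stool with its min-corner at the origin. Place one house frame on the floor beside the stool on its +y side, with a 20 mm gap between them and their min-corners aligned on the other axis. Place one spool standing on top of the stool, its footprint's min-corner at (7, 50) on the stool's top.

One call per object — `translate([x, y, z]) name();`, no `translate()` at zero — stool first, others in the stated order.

stool();
translate([0, 270, 0]) house_frame();
translate([7, 50, 390]) spool();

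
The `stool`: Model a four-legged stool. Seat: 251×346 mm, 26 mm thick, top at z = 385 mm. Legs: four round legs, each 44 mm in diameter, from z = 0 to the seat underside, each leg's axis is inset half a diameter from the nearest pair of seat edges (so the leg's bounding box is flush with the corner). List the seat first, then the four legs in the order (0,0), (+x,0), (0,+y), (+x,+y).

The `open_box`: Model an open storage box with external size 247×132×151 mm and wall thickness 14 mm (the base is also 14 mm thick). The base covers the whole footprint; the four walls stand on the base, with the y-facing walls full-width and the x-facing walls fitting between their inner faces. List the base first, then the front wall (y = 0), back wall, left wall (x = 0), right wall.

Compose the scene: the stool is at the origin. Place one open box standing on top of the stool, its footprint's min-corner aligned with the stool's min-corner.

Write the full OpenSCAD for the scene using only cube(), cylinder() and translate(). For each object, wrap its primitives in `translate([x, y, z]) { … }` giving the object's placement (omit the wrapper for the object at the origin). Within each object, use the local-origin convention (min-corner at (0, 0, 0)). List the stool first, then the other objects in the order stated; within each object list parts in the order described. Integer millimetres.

translate([0, 0, 359]) cube([251, 346, 26]);
translate([22, 22, 0]) cylinder(h = 359, r = 22);
translate([229, 22, 0]) cylinder(h = 359, r = 22);
translate([22, 324, 0]) cylinder(h = 359, r = 22);
translate([229, 324, 0]) cylinder(h = 359, r = 22);
translate([0, 0, 385]) {
  cube([247, 132, 14]);
  translate([0, 0, 14]) cube([247, 14, 137]);
  translate([0, 118, 14]) cube([247, 14, 137]);
  translate([0, 14, 14]) cube([14, 104, 137]);
  translate([233, 14, 14]) cube([14, 104, 137]);
}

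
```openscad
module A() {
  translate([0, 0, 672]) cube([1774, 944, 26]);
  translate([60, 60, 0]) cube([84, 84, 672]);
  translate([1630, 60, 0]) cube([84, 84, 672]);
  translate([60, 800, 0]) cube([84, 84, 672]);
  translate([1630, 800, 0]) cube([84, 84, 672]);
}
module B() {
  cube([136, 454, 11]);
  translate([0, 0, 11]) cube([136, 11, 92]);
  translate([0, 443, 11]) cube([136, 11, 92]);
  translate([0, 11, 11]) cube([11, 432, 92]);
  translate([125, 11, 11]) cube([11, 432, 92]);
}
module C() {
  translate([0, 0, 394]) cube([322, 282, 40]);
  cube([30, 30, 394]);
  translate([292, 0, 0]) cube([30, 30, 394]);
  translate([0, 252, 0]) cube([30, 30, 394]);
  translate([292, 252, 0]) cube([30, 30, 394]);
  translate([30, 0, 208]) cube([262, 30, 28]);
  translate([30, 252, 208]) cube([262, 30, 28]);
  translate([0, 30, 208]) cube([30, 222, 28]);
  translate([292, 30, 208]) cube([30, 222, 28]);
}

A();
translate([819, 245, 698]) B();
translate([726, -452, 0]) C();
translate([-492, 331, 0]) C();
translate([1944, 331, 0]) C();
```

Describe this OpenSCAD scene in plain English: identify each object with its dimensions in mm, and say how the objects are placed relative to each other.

A is a table with a 1774×944 mm rectangular top, 26 mm thick, top surface at z = 698 mm, supported by four 84×84 mm square legs, each inset 60 mm from the nearest pair of top edges, running from the floor.

B is an open-topped rectangular box: outside dimensions 136×454×103 mm, with a uniform wall and base thickness of 11 mm. The base is a full 136×454 slab on the floor; four walls sit on top of the base. The front and back walls (the −y and +y sides) span the full width; the two side walls fit between them.

C is a simple wooden stool: a rectangular seat 322 mm (x) by 282 mm (y), 40 mm thick, top face at z = 434 mm, on four square legs, each 30×30 mm in cross-section. The legs rest on z = 0, each flush with a corner of the seat. Four stretchers, 30 mm wide and 28 mm tall, connect adjacent legs with their undersides at z = 208 mm, each running between the inner faces of the legs it joins and aligned with the legs' outer faces on the other axis.

The open box is on top of the table, centred. Three stools sit around the table at the −y, −x, +x sides.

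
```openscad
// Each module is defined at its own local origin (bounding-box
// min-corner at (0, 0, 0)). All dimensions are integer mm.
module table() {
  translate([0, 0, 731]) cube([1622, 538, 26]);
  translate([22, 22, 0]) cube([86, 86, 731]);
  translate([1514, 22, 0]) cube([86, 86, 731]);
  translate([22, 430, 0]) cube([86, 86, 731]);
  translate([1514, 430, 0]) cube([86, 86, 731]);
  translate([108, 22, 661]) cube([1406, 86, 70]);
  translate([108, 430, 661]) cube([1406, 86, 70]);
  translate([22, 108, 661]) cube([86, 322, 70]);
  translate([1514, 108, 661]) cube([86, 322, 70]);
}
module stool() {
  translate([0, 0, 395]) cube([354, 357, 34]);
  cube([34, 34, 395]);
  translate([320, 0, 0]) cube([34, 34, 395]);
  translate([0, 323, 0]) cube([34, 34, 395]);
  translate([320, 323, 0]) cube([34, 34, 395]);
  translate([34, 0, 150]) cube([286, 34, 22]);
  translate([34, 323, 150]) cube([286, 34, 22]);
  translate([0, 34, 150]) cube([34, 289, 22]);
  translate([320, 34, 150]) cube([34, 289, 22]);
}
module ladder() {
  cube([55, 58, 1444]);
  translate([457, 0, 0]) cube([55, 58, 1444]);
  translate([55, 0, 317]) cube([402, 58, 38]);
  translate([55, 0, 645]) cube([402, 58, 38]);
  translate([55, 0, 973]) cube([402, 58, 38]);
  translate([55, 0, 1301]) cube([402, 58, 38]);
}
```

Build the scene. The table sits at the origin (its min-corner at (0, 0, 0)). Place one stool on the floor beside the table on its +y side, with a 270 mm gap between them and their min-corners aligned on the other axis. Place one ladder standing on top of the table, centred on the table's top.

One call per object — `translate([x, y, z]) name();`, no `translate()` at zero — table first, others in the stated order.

table();
translate([0, 808, 0]) stool();
translate([555, 240, 757]) ladder();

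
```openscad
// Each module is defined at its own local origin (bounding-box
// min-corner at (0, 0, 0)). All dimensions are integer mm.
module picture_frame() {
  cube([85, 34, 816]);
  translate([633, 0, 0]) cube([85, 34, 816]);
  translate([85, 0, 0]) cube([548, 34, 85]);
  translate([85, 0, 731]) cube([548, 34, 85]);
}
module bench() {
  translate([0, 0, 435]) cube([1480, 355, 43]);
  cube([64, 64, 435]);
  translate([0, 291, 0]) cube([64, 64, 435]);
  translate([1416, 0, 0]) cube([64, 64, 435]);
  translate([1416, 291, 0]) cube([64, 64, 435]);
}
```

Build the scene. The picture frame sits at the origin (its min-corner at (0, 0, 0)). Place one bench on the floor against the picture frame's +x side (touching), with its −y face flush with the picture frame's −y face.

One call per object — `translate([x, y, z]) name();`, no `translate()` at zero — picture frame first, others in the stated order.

picture_frame();
translate([718, 0, 0]) bench();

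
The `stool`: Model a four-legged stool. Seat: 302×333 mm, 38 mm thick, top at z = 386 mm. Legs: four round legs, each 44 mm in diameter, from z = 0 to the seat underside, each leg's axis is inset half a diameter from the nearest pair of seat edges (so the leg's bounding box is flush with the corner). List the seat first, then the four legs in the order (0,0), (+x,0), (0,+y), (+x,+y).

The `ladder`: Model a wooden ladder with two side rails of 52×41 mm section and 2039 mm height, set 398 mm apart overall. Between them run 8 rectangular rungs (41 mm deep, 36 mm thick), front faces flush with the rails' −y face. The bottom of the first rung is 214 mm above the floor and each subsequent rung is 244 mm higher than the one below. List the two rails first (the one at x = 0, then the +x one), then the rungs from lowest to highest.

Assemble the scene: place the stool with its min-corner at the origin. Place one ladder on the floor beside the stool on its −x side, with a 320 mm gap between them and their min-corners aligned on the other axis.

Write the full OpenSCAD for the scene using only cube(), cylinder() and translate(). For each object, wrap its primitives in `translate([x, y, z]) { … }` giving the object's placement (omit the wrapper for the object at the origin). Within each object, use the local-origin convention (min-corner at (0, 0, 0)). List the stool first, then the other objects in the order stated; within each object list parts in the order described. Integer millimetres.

translate([0, 0, 348]) cube([302, 333, 38]);
translate([22, 22, 0]) cylinder(h = 348, r = 22);
translate([280, 22, 0]) cylinder(h = 348, r = 22);
translate([22, 311, 0]) cylinder(h = 348, r = 22);
translate([280, 311, 0]) cylinder(h = 348, r = 22);
translate([-718, 0, 0]) {
  cube([52, 41, 2039]);
  translate([346, 0, 0]) cube([52, 41, 2039]);
  translate([52, 0, 214]) cube([294, 41, 36]);
  translate([52, 0, 458]) cube([294, 41, 36]);
  translate([52, 0, 702]) cube([294, 41, 36]);
  translate([52, 0, 946]) cube([294, 41, 36]);
  translate([52, 0, 1190]) cube([294, 41, 36]);
  translate([52, 0, 1434]) cube([294, 41, 36]);
  translate([52, 0, 1678]) cube([294, 41, 36]);
  translate([52, 0, 1922]) cube([294, 41, 36]);
}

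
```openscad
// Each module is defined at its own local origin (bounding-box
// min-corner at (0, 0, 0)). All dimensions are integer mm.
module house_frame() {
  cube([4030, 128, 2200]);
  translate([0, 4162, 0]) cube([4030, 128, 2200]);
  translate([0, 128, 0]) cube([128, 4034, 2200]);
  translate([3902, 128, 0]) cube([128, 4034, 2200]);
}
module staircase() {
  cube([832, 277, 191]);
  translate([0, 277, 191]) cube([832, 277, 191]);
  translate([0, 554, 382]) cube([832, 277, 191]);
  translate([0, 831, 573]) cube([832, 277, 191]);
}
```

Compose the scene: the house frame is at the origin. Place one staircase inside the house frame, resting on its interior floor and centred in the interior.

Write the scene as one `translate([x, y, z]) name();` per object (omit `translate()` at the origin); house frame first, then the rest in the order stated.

house_frame();
translate([1599, 1591, 0]) staircase();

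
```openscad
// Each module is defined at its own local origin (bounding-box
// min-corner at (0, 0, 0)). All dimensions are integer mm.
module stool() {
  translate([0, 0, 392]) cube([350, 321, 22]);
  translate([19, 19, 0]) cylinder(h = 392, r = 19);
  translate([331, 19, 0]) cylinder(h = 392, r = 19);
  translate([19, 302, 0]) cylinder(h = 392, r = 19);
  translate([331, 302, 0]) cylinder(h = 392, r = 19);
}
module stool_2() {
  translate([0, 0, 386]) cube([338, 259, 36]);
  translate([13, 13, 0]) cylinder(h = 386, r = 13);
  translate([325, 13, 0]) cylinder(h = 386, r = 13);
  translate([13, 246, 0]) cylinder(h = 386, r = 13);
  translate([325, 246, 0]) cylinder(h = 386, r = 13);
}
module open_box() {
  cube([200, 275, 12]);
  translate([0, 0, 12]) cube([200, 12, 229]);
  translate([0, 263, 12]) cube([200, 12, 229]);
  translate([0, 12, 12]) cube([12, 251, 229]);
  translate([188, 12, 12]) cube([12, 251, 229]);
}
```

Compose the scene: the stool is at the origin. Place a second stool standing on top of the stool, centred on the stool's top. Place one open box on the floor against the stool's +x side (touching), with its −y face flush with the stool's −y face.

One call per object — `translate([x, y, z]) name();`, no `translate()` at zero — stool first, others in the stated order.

stool();
translate([6, 31, 414]) stool_2();
translate([350, 0, 0]) open_box();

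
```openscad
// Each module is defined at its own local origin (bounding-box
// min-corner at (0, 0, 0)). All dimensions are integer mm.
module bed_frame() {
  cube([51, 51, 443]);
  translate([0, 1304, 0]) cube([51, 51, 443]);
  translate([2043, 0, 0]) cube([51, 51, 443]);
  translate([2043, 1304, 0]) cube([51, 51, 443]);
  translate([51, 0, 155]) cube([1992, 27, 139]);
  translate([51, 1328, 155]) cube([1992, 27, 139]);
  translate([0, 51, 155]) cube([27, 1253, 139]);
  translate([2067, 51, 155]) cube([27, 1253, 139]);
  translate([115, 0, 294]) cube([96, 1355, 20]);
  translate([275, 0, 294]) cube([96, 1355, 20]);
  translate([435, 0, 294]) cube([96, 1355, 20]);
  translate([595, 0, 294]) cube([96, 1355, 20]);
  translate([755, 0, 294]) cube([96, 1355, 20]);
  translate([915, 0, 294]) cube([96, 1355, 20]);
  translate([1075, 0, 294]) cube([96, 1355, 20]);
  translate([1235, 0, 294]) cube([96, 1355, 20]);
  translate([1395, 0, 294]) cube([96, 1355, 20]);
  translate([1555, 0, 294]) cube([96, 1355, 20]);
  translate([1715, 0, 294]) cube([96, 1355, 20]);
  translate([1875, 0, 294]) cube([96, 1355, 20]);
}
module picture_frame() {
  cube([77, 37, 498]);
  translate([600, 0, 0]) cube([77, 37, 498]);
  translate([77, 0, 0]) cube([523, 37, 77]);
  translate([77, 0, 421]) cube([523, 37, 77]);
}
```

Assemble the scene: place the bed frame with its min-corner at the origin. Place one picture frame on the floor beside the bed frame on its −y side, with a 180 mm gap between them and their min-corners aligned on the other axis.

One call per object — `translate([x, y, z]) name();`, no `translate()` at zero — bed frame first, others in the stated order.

bed_frame();
translate([0, -217, 0]) picture_frame();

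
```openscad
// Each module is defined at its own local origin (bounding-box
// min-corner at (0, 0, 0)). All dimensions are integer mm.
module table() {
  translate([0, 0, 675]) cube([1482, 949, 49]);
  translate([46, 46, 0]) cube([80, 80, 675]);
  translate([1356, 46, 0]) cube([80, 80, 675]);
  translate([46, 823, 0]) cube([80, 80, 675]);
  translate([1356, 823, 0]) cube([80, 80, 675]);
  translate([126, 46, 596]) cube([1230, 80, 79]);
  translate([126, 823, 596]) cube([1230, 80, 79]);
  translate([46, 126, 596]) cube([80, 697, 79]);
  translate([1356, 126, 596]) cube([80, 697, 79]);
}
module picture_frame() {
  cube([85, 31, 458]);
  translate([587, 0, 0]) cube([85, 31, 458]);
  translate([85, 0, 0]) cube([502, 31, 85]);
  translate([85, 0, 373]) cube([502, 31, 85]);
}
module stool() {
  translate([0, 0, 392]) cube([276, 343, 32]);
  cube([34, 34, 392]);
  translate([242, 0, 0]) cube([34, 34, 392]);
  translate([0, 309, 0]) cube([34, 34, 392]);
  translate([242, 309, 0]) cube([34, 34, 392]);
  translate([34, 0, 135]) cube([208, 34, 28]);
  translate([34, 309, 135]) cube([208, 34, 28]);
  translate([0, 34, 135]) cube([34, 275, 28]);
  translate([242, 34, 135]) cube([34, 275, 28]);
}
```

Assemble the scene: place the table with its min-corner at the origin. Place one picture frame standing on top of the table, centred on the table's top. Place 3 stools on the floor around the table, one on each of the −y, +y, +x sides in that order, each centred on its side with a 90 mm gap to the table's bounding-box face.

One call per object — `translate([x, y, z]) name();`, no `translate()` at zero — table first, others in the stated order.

table();
translate([405, 459, 724]) picture_frame();
translate([603, -433, 0]) stool();
translate([603, 1039, 0]) stool();
translate([1572, 303, 0]) stool();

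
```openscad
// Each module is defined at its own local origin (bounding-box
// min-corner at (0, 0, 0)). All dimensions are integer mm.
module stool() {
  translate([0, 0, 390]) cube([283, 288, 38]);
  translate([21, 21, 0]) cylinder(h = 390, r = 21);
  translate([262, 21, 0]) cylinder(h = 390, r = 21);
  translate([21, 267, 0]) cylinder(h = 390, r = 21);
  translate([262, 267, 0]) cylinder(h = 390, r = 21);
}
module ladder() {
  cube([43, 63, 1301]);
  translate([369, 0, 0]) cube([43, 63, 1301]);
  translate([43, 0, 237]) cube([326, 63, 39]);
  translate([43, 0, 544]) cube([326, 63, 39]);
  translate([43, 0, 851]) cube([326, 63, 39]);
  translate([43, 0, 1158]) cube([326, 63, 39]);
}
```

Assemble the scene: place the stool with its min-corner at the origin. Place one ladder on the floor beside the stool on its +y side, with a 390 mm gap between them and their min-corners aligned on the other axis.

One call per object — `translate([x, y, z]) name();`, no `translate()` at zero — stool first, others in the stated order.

stool();
translate([0, 678, 0]) ladder();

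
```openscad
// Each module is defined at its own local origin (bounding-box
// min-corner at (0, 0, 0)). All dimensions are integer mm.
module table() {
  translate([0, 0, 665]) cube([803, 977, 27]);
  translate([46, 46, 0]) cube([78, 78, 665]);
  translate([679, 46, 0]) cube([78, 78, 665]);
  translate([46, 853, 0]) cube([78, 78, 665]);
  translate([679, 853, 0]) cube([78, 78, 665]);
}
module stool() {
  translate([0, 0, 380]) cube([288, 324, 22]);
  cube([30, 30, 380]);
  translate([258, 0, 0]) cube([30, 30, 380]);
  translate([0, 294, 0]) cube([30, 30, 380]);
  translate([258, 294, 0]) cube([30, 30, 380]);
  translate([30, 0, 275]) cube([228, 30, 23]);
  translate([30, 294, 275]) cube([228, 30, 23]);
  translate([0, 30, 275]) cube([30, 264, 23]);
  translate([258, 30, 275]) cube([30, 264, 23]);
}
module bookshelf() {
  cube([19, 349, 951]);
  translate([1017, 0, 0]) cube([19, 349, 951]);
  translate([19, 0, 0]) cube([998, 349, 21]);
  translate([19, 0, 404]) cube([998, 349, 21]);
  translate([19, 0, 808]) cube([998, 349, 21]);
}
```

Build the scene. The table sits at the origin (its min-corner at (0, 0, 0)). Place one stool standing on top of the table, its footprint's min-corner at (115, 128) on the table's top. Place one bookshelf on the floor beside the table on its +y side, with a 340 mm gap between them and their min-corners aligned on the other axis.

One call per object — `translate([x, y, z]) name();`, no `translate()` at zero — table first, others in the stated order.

table();
translate([115, 128, 692]) stool();
translate([0, 1317, 0]) bookshelf();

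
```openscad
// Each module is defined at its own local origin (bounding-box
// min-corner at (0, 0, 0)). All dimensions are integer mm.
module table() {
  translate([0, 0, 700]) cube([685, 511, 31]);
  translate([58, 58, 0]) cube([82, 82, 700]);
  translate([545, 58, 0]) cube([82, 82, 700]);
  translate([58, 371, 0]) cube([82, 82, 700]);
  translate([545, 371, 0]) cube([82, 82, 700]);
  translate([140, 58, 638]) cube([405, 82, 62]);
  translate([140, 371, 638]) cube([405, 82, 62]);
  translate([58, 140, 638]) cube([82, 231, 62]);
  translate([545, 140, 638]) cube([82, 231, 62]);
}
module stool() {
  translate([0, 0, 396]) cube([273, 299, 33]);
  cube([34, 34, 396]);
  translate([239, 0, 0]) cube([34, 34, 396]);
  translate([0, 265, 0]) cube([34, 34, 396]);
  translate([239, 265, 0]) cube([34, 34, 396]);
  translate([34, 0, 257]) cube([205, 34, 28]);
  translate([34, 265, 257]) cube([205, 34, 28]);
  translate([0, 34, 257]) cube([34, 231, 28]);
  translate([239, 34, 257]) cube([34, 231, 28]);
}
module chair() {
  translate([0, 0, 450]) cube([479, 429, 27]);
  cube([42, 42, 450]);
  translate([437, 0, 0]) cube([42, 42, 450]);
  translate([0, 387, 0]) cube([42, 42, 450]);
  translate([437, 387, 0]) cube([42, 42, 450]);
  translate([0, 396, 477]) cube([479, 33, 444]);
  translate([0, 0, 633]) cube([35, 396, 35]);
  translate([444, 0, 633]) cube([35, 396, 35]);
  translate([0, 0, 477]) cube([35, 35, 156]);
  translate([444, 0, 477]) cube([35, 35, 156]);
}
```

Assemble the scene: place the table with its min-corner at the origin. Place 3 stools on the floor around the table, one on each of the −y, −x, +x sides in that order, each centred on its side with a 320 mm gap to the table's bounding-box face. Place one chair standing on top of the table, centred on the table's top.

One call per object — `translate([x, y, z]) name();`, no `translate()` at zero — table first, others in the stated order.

table();
translate([206, -619, 0]) stool();
translate([-593, 106, 0]) stool();
translate([1005, 106, 0]) stool();
translate([103, 41, 731]) chair();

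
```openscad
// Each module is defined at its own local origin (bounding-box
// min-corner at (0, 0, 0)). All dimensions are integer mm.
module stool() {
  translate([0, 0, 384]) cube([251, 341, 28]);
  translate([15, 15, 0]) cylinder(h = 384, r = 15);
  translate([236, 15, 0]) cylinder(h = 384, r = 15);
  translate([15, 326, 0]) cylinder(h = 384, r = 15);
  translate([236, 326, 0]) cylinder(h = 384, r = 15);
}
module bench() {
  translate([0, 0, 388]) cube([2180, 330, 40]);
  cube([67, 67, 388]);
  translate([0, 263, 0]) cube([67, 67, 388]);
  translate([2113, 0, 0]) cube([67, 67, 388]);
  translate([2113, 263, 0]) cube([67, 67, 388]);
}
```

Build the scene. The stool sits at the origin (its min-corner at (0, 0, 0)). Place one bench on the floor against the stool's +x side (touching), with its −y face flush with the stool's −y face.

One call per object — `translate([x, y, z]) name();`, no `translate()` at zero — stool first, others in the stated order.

stool();
translate([251, 0, 0]) bench();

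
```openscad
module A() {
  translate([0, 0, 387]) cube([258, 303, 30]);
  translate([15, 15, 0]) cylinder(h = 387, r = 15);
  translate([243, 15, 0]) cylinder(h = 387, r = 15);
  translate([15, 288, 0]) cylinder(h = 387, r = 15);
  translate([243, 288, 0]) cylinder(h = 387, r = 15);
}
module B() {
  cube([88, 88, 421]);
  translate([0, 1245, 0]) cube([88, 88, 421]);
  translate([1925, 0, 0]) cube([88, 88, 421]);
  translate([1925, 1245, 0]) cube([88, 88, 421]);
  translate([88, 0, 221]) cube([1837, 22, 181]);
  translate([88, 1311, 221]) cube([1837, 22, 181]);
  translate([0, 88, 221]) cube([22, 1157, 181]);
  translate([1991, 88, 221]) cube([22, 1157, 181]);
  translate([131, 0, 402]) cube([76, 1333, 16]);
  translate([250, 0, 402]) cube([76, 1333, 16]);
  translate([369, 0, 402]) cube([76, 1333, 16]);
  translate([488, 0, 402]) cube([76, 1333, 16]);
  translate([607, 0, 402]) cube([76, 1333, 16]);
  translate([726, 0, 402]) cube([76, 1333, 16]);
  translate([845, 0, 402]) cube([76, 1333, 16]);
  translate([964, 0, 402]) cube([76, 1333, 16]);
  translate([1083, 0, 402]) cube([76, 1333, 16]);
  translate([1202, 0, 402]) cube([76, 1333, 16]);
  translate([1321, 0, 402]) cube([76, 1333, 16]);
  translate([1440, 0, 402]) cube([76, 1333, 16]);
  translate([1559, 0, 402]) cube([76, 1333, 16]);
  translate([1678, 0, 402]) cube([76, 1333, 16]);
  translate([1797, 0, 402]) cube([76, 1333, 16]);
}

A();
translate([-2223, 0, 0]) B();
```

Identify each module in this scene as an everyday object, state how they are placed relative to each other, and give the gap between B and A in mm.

The bed frame's nearest face is 210 mm from the stool's −x face.

A is a stool. B is a bed frame. The bed frame is on the floor beside the stool on its −x side. The gap between the bed frame and the stool is 210 mm.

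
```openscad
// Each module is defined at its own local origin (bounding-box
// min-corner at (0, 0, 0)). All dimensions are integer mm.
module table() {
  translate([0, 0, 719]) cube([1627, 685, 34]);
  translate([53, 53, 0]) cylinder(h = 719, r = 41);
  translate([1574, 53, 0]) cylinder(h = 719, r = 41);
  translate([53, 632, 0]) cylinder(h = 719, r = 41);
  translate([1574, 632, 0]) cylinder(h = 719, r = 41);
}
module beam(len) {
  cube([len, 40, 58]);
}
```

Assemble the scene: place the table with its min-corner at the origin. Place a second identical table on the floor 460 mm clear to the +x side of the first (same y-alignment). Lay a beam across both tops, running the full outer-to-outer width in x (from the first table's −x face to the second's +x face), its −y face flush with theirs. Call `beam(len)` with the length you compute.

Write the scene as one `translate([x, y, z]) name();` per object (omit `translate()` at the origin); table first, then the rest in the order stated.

table();
translate([2087, 0, 0]) table();
translate([0, 0, 753]) beam(3714);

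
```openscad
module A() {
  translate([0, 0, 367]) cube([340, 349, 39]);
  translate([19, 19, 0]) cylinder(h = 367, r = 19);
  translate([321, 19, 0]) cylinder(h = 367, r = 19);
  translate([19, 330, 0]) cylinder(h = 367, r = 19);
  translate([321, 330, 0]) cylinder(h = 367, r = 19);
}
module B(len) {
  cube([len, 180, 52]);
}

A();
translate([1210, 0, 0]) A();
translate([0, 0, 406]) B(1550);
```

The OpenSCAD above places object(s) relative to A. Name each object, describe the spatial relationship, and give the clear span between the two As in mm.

A is a stool. B is a beam. A beam spans the tops of two stools. The clear span between the two stools is 870 mm.

Second stool starts at x = 1210; first ends at x = 340; clear span = 1210 − 340 = 870 mm.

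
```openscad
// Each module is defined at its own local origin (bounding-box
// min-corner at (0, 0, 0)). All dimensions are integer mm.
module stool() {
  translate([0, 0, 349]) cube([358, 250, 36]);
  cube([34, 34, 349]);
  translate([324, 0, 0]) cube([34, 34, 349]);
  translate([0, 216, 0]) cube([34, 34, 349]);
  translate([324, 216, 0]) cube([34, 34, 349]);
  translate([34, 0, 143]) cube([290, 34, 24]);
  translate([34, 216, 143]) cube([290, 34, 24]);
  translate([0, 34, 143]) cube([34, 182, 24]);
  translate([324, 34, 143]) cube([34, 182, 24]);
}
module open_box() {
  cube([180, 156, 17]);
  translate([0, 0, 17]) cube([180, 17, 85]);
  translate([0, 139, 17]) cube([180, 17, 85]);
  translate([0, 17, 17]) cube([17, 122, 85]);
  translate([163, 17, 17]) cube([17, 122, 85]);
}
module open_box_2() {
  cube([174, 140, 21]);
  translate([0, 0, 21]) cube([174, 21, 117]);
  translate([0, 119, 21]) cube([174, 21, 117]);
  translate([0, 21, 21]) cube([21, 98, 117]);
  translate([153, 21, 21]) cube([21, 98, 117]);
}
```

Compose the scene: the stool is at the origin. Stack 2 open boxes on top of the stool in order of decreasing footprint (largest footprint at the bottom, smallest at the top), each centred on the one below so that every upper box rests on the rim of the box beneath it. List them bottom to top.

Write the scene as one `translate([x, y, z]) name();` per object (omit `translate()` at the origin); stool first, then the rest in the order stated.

stool();
translate([89, 47, 385]) open_box();
translate([92, 55, 487]) open_box_2();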